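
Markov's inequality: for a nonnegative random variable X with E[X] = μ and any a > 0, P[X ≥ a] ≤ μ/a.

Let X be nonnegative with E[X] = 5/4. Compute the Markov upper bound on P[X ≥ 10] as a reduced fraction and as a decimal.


μ = E[X] = 5/4, a = 10.
Markov: P[X ≥ 10] ≤ μ/a = (5/4)/10 = 1/8.
Numerically: ≈ 0.125000.
(Since a = 10 > μ = 1.250000, the bound 1/8 is < 1 and informative.)

P[X ≥ 10] ≤ 1/8 ≈ 0.125000.


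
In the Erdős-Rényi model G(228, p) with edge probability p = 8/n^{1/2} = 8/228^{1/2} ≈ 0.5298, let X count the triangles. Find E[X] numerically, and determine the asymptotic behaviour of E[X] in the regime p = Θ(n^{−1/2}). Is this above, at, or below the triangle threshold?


Number of potential triangles: C(228, 3) = 1949476.
Each occurs with probability p³ ≈ (0.5298)³ ≈ 1.487194e-01.
By linearity: E[X] = C(228, 3)·p³ ≈ 1949476 · 1.487194e-01 ≈ 289924.9450.
Since α = 1/2 < 1, p = c/n^{1/2} ≫ 1/n is above the triangle threshold p ~ 1/n. Asymptotically E[X] ~ (c³/6)·n^{3(1−α)} = (8³/6)·n^{1.5} → ∞; triangles are abundant w.h.p.

E[X] ≈ 289924.9450; in regime p = Θ(1/n^{1/2}) E[X] diverges (above the triangle threshold p ~ 1/n).


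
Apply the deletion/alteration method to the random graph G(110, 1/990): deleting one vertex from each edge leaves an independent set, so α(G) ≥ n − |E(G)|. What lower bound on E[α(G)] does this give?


E[|E(G)|] = C(110, 2)·p = 5995 · (1/990) = 109/18.
E[α(G)] ≥ n − E[|E(G)|] = 110 − 109/18 = 1871/18.
Numerically: ≈ 103.9444.
(This is only a lower bound; the true E[α(G)] may be larger.)

E[α(G)] ≥ 1871/18 ≈ 103.9444.


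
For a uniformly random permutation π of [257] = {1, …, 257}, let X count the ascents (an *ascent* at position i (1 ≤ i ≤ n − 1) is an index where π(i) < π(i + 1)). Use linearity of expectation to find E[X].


Write X = Σ X_I over i = 1, …, 256, with X_I the indicator of one ascent.
There are 256 indicators.
For each fixed i, the pair (π(i), π(i+1)) is a uniformly random ordered pair of distinct values from {1, …, 257}; by symmetry P[π(i) < π(i+1)] = 1/2.
By linearity: E[X] = 256 · (1/2) = (257 − 1) · (1/2) = 128 ≈ 128.00000.

E[X] = 128 = 128.00000.


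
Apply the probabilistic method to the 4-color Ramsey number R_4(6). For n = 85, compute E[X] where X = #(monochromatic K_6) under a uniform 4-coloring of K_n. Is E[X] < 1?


E[X] = C(85, 6) · 4^{1 − 15} = 437353560 · 4^{−14} = 437353560/268435456.
As a reduced fraction: E[X] = 54669195/33554432 ≈ 1.6293.
Is E[X] < 1? NO.
Since E[X] ≥ 1, the first-moment bound is inconclusive at n = 85; it does NOT by itself certify R_4(6) > 85.

E[X] = 54669195/33554432 ≈ 1.6293; E[X] ≥ 1; first-moment method inconclusive here.


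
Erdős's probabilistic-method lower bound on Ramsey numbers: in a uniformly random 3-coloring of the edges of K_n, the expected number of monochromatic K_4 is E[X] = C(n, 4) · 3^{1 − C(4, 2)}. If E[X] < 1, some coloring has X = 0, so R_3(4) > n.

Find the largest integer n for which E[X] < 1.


We need C(n, 4) · 3^{1 − 6} < 1, i.e. C(n, 4) < 3^{6 − 1} = 243.
Check values of n near the boundary:
  n = 5: C(5, 4) = 5; 5 < 243? YES
  n = 6: C(6, 4) = 15; 15 < 243? YES
  n = 7: C(7, 4) = 35; 35 < 243? YES
  n = 8: C(8, 4) = 70; 70 < 243? YES
  n = 9: C(9, 4) = 126; 126 < 243? YES
  n = 10: C(10, 4) = 210; 210 < 243? YES
  n = 11: C(11, 4) = 330; 330 < 243? NO
  n = 12: C(12, 4) = 495; 495 < 243? NO
The largest n with C(n, 4) < 243 is n = 10 (where E[X] = 70/81 ≈ 0.864198). Hence R_3(4) > 10, i.e. R_3(4) ≥ 11.

Largest n = 10; hence R_3(4) > 10.


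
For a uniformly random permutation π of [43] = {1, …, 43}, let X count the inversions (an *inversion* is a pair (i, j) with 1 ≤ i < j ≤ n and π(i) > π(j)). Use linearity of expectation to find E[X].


Write X = Σ X_I over the C(43, 2) = 903 pairs i < j, with X_I the indicator of one inversion.
There are 903 indicators.
For each fixed pair i < j, the values π(i) and π(j) are two distinct elements of {1, …, 43} in uniformly random order; by symmetry P[π(i) > π(j)] = 1/2.
By linearity: E[X] = 903 · (1/2) = C(43, 2) · (1/2) = 903/2 = 903/2 ≈ 451.50000.

E[X] = 903/2 = 451.50000.


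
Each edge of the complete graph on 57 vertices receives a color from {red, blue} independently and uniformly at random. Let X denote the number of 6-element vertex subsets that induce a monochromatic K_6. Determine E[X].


Let X = Σ_S X_S over the C(57, 6) = 36288252 subsets S of size 6, where X_S = 1 if the K_6 on S is monochromatic.
For a fixed S, the K_6 on S has C(6, 2) = 15 edges. P[all 15 edges red] = (1/2)^15, and likewise for blue, so P[monochromatic] = 2·(1/2)^15 = 2^{1 − 15} = 1/16384.
By linearity of expectation: E[X] = C(57, 6) · 2^{1 − 15} = 36288252 · 1/16384 = 9072063/4096.
Numerically: E[X] ≈ 2214.859.

E[X] = C(57,6)·2^(1−C(6,2)) = 9072063/4096 ≈ 2214.859.


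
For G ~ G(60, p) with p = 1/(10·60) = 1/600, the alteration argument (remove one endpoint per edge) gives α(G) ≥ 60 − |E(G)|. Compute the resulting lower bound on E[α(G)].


E[|E(G)|] = C(60, 2)·p = 1770 · (1/600) = 59/20.
E[α(G)] ≥ n − E[|E(G)|] = 60 − 59/20 = 1141/20.
Numerically: ≈ 57.05000.
(This is only a lower bound; the true E[α(G)] may be larger.)

E[α(G)] ≥ 1141/20 ≈ 57.05000.


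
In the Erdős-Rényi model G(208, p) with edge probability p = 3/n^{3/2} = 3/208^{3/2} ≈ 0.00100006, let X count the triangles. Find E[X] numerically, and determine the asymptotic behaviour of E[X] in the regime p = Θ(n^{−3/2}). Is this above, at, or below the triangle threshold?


Number of potential triangles: C(208, 3) = 1478256.
Each occurs with probability p³ ≈ (0.00100006)³ ≈ 1.00018136e-09.
By linearity: E[X] = C(208, 3)·p³ ≈ 1478256 · 1.00018136e-09 ≈ 0.001479.
Since α = 3/2 > 1, p = c/n^{3/2} = o(1/n) is below the triangle threshold p ~ 1/n. Asymptotically E[X] ~ (c³/6)·n^{3(1−α)} = (3³/6)·n^{-1.5} → 0, so by Markov's inequality G has no triangles w.h.p.

E[X] ≈ 0.001479; in regime p = Θ(1/n^{3/2}) E[X] tends to 0 (below the triangle threshold p ~ 1/n).


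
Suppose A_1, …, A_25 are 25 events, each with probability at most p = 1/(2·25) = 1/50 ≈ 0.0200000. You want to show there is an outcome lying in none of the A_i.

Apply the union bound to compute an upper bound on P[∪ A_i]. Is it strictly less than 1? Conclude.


Union bound: P[∪_{i=1}^{25} A_i] ≤ Σ_i P[A_i] ≤ 25·p = 25·(1/50) = 1/2.
Numerically: 1/2 ≈ 0.5000000.
Is 1/2 < 1? YES.
Since P[∪ A_i] ≤ 1/2 < 1, the complement has P[∩ A_i^c] ≥ 1 − 1/2 = 1/2 > 0, so some outcome avoids every A_i.

25·p = 1/2 ≈ 0.5000000; existence CERTIFIED by the union bound.


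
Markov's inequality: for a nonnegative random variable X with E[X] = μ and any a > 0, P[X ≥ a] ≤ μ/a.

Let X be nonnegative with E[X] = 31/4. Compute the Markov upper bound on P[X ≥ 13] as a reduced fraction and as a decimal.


μ = E[X] = 31/4, a = 13.
Markov: P[X ≥ 13] ≤ μ/a = (31/4)/13 = 31/52.
Numerically: ≈ 0.596.
(Since a = 13 > μ = 7.750, the bound 31/52 is < 1 and informative.)

P[X ≥ 13] ≤ 31/52 ≈ 0.596.


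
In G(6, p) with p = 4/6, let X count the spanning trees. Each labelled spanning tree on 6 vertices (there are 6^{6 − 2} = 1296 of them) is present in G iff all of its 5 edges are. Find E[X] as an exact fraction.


K_6 has 6^{6 − 2} = 1296 labelled spanning trees.
For each such spanning tree H, let X_H = 1 if all 5 edges of H are present in G. Then P[X_H = 1] = p^{5} = (2/3)^{5} = 32/243.
By linearity: E[X] = Σ_H E[X_H] = 1296 · p^{5} = 1296 · 32/243 = 512/3.
Numerically: E[X] ≈ 171.

E[X] = 1296 · (2/3)^{5} = 512/3 ≈ 171.


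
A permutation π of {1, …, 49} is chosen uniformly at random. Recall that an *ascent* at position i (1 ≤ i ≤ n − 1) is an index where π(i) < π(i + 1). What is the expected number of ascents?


Write X = Σ X_I over i = 1, …, 48, with X_I the indicator of one ascent.
There are 48 indicators.
For each fixed i, the pair (π(i), π(i+1)) is a uniformly random ordered pair of distinct values from {1, …, 49}; by symmetry P[π(i) < π(i+1)] = 1/2.
By linearity: E[X] = 48 · (1/2) = (49 − 1) · (1/2) = 24 ≈ 24.00000.

E[X] = 24 = 24.00000.


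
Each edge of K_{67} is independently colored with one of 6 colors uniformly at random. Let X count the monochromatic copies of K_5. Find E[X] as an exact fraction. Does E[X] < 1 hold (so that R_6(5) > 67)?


E[X] = C(67, 5) · 6^{1 − 10} = 9657648 · 6^{−9} = 9657648/10077696.
As a reduced fraction: E[X] = 67067/69984 ≈ 0.9583.
Is E[X] < 1? YES.
Since E[X] < 1, there exists a 6-coloring of K_{67} with no monochromatic K_5; hence R_6(5) > 67.

E[X] = 67067/69984 ≈ 0.9583; E[X] < 1, so R_6(5) > 67.


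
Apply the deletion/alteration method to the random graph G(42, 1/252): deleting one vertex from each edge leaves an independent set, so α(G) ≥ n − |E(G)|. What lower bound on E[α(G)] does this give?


E[|E(G)|] = C(42, 2)·p = 861 · (1/252) = 41/12.
E[α(G)] ≥ n − E[|E(G)|] = 42 − 41/12 = 463/12.
Numerically: ≈ 38.58333.
(This is only a lower bound; the true E[α(G)] may be larger.)

E[α(G)] ≥ 463/12 ≈ 38.58333.


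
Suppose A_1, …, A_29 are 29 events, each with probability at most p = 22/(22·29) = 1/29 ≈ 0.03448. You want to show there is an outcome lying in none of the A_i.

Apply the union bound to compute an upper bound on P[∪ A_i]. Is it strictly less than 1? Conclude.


Union bound: P[∪_{i=1}^{29} A_i] ≤ Σ_i P[A_i] ≤ 29·p = 29·(1/29) = 1.
Numerically: 1 ≈ 1.00000.
Is 1 < 1? NO.
Since the bound 1 is ≥ 1, the union bound is uninformative here; it does NOT by itself certify existence.

29·p = 1 ≈ 1.00000; existence NOT certified by the union bound.


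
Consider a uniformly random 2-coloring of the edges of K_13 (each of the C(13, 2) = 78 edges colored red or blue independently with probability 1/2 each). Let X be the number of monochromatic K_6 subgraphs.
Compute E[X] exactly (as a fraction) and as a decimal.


Let X = Σ_S X_S over the C(13, 6) = 1716 subsets S of size 6, where X_S = 1 if the K_6 on S is monochromatic.
For a fixed S, the K_6 on S has C(6, 2) = 15 edges. P[all 15 edges red] = (1/2)^15, and likewise for blue, so P[monochromatic] = 2·(1/2)^15 = 2^{1 − 15} = 1/16384.
Summing: E[X] = C(13, 6) · 2^{1 − 15} = 1716 · 1/16384 = 429/4096.
Numerically: E[X] ≈ 0.10474.

E[X] = C(13,6)·2^(1−C(6,2)) = 429/4096 ≈ 0.10474.


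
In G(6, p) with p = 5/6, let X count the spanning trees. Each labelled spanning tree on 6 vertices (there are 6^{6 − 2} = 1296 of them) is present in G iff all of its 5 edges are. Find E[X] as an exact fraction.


K_6 has 6^{6 − 2} = 1296 labelled spanning trees.
For each such spanning tree H, let X_H = 1 if all 5 edges of H are present in G. Then P[X_H = 1] = p^{5} = (5/6)^{5} = 3125/7776.
Summing the indicators: E[X] = Σ_H E[X_H] = 1296 · p^{5} = 1296 · 3125/7776 = 3125/6.
Numerically: E[X] ≈ 521.

E[X] = 1296 · (5/6)^{5} = 3125/6 ≈ 521.


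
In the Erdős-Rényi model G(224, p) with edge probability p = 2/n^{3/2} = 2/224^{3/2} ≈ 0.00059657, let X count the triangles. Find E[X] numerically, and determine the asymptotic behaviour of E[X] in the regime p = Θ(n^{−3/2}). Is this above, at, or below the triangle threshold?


Number of potential triangles: C(224, 3) = 1848224.
Each occurs with probability p³ ≈ (0.00059657)³ ≈ 2.1231169e-10.
By linearity: E[X] = C(224, 3)·p³ ≈ 1848224 · 2.1231169e-10 ≈ 0.00039.
Since α = 3/2 > 1, p = c/n^{3/2} = o(1/n) is below the triangle threshold p ~ 1/n. Asymptotically E[X] ~ (c³/6)·n^{3(1−α)} = (2³/6)·n^{-1.5} → 0, so by Markov's inequality G has no triangles w.h.p.

E[X] ≈ 0.00039; in regime p = Θ(1/n^{3/2}) E[X] tends to 0 (below the triangle threshold p ~ 1/n).


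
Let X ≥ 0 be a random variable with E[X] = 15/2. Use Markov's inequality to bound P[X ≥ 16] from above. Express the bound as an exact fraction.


μ = E[X] = 15/2, a = 16.
Markov: P[X ≥ 16] ≤ μ/a = (15/2)/16 = 15/32.
Numerically: ≈ 0.46875.
(Since a = 16 > μ = 7.50000, the bound 15/32 is < 1 and informative.)

P[X ≥ 16] ≤ 15/32 ≈ 0.46875.


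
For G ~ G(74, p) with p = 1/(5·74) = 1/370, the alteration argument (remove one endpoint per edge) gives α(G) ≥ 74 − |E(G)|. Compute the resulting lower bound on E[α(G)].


E[|E(G)|] = C(74, 2)·p = 2701 · (1/370) = 73/10.
E[α(G)] ≥ n − E[|E(G)|] = 74 − 73/10 = 667/10.
Numerically: ≈ 66.7000.
(This is only a lower bound; the true E[α(G)] may be larger.)

E[α(G)] ≥ 667/10 ≈ 66.7000.


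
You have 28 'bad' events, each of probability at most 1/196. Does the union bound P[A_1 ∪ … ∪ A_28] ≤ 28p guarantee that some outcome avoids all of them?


Union bound: P[∪_{i=1}^{28} A_i] ≤ Σ_i P[A_i] ≤ 28·p = 28·(1/196) = 1/7.
Numerically: 1/7 ≈ 0.1429.
Is 1/7 < 1? YES.
Since P[∪ A_i] ≤ 1/7 < 1, the complement has P[∩ A_i^c] ≥ 1 − 1/7 = 6/7 > 0, so some outcome avoids every A_i.

28·p = 1/7 ≈ 0.1429; existence CERTIFIED by the union bound.


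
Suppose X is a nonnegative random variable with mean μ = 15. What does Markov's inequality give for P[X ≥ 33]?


μ = E[X] = 15, a = 33.
Markov: P[X ≥ 33] ≤ μ/a = (15)/33 = 5/11.
Numerically: ≈ 0.4545.
(Since a = 33 > μ = 15.0000, the bound 5/11 is < 1 and informative.)

P[X ≥ 33] ≤ 5/11 ≈ 0.4545.


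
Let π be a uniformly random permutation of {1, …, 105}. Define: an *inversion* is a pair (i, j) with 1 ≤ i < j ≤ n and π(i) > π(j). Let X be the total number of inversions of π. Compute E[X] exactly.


Write X = Σ X_I over the C(105, 2) = 5460 pairs i < j, with X_I the indicator of one inversion.
There are 5460 indicators.
For each fixed pair i < j, the values π(i) and π(j) are two distinct elements of {1, …, 105} in uniformly random order; by symmetry P[π(i) > π(j)] = 1/2.
By linearity: E[X] = 5460 · (1/2) = C(105, 2) · (1/2) = 5460/2 = 2730 ≈ 2730.00000.

E[X] = 2730 = 2730.00000.


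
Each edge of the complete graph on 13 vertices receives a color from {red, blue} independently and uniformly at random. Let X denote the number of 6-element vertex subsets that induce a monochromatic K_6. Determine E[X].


Let X = Σ_S X_S over the C(13, 6) = 1716 subsets S of size 6, where X_S = 1 if the K_6 on S is monochromatic.
For a fixed S, the K_6 on S has C(6, 2) = 15 edges. P[all 15 edges red] = (1/2)^15, and likewise for blue, so P[monochromatic] = 2·(1/2)^15 = 2^{1 − 15} = 1/16384.
By linearity of expectation: E[X] = C(13, 6) · 2^{1 − 15} = 1716 · 1/16384 = 429/4096.
Numerically: E[X] ≈ 0.104736.

E[X] = C(13,6)·2^(1−C(6,2)) = 429/4096 ≈ 0.104736.


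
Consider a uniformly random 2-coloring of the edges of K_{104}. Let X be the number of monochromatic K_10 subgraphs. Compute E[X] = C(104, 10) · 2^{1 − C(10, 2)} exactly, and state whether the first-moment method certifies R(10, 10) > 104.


E[X] = C(104, 10) · 2^{1 − 45} = 26100986351440 · 2^{−44} = 26100986351440/17592186044416.
As a reduced fraction: E[X] = 1631311646965/1099511627776 ≈ 1.4836693.
Is E[X] < 1? NO.
Since E[X] ≥ 1, the first-moment bound is inconclusive at n = 104; it does NOT by itself certify R(10, 10) > 104.

E[X] = 1631311646965/1099511627776 ≈ 1.4836693; E[X] ≥ 1; first-moment method inconclusive here.


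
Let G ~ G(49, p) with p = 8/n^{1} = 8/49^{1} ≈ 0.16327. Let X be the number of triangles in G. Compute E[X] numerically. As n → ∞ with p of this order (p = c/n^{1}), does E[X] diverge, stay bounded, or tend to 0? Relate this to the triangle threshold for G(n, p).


Number of potential triangles: C(49, 3) = 18424.
Each occurs with probability p³ ≈ (0.16327)³ ≈ 4.3519282e-03.
By linearity: E[X] = C(49, 3)·p³ ≈ 18424 · 4.3519282e-03 ≈ 80.17993.
Here α = 1, so p = 8/n is exactly at the triangle threshold p ~ 1/n. Asymptotically E[X] → c³/6 = 8³/6 = 256/3 ≈ 85.33333, a bounded constant. In this regime the triangle count is asymptotically Poisson(c³/6).

E[X] ≈ 80.17993; in regime p = Θ(1/n^{1}) E[X] stays bounded (at the triangle threshold p ~ 1/n).


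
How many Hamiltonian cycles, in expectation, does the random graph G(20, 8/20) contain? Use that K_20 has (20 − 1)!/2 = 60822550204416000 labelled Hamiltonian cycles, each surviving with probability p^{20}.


K_20 has (20 − 1)!/2 = 60822550204416000 labelled Hamiltonian cycles.
For each such Hamiltonian cycle H, let X_H = 1 if all 20 edges of H are present in G. Then P[X_H = 1] = p^{20} = (2/5)^{20} = 1048576/95367431640625.
By linearity of expectation: E[X] = Σ_H E[X_H] = 60822550204416000 · p^{20} = 60822550204416000 · 1048576/95367431640625 = 510216531225165692928/762939453125.
Numerically: E[X] ≈ 6.688e+08.

E[X] = 60822550204416000 · (2/5)^{20} = 510216531225165692928/762939453125 ≈ 6.688e+08.


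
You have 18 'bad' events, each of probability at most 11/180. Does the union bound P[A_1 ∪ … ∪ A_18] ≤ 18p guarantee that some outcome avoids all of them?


Union bound: P[∪_{i=1}^{18} A_i] ≤ Σ_i P[A_i] ≤ 18·p = 18·(11/180) = 11/10.
Numerically: 11/10 ≈ 1.1000000.
Is 11/10 < 1? NO.
Since the bound 11/10 is ≥ 1, the union bound is uninformative here; it does NOT by itself certify existence.

18·p = 11/10 ≈ 1.1000000; existence NOT certified by the union bound.


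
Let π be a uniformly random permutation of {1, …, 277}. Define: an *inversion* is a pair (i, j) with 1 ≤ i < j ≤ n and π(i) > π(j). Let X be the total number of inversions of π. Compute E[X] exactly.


Write X = Σ X_I over the C(277, 2) = 38226 pairs i < j, with X_I the indicator of one inversion.
There are 38226 indicators.
For each fixed pair i < j, the values π(i) and π(j) are two distinct elements of {1, …, 277} in uniformly random order; by symmetry P[π(i) > π(j)] = 1/2.
By linearity: E[X] = 38226 · (1/2) = C(277, 2) · (1/2) = 38226/2 = 19113 ≈ 19113.00000.

E[X] = 19113 = 19113.00000.


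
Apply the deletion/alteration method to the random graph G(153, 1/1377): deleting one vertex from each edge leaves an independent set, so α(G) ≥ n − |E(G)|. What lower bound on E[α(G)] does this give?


E[|E(G)|] = C(153, 2)·p = 11628 · (1/1377) = 76/9.
E[α(G)] ≥ n − E[|E(G)|] = 153 − 76/9 = 1301/9.
Numerically: ≈ 144.556.
(This is only a lower bound; the true E[α(G)] may be larger.)

E[α(G)] ≥ 1301/9 ≈ 144.556.


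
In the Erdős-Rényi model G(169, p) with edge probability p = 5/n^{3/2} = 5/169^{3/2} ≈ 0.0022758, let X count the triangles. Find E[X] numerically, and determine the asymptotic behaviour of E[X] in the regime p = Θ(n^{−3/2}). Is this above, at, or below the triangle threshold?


Number of potential triangles: C(169, 3) = 790244.
Each occurs with probability p³ ≈ (0.0022758)³ ≈ 1.1787449e-08.
By linearity: E[X] = C(169, 3)·p³ ≈ 790244 · 1.1787449e-08 ≈ 0.00931.
Since α = 3/2 > 1, p = c/n^{3/2} = o(1/n) is below the triangle threshold p ~ 1/n. Asymptotically E[X] ~ (c³/6)·n^{3(1−α)} = (5³/6)·n^{-1.5} → 0, so by Markov's inequality G has no triangles w.h.p.

E[X] ≈ 0.00931; in regime p = Θ(1/n^{3/2}) E[X] tends to 0 (below the triangle threshold p ~ 1/n).


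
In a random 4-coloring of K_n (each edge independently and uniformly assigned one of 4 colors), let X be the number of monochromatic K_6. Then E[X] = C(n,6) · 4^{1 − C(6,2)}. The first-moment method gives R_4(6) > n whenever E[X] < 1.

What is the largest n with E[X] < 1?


We need C(n, 6) · 4^{1 − 15} < 1, i.e. C(n, 6) < 4^{15 − 1} = 268435456.
Check values of n near the boundary:
  n = 76: C(76, 6) = 218618940; 218618940 < 268435456? YES
  n = 77: C(77, 6) = 237093780; 237093780 < 268435456? YES
  n = 78: C(78, 6) = 256851595; 256851595 < 268435456? YES
  n = 79: C(79, 6) = 277962685; 277962685 < 268435456? NO
The largest n with C(n, 6) < 268435456 is n = 78 (where E[X] = 256851595/268435456 ≈ 0.956847). Hence R_4(6) > 78, i.e. R_4(6) ≥ 79.

Largest n = 78; hence R_4(6) > 78.


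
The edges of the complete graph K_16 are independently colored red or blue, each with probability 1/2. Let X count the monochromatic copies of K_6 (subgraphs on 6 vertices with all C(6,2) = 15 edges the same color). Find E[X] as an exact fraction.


Let X = Σ_S X_S over the C(16, 6) = 8008 subsets S of size 6, where X_S = 1 if the K_6 on S is monochromatic.
For a fixed S, the K_6 on S has C(6, 2) = 15 edges. P[all 15 edges red] = (1/2)^15, and likewise for blue, so P[monochromatic] = 2·(1/2)^15 = 2^{1 − 15} = 1/16384.
By linearity of expectation: E[X] = C(16, 6) · 2^{1 − 15} = 8008 · 1/16384 = 1001/2048.
Numerically: E[X] ≈ 0.488770.

E[X] = C(16,6)·2^(1−C(6,2)) = 1001/2048 ≈ 0.488770.


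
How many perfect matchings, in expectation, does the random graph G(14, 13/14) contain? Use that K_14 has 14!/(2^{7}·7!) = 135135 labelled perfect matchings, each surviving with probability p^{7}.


K_14 has 14!/(2^{7}·7!) = 135135 labelled perfect matchings.
For each such perfect matching H, let X_H = 1 if all 7 edges of H are present in G. Then P[X_H = 1] = p^{7} = (13/14)^{7} = 62748517/105413504.
By linearity: E[X] = Σ_H E[X_H] = 135135 · p^{7} = 135135 · 62748517/105413504 = 1211360120685/15059072.
Numerically: E[X] ≈ 80441.

E[X] = 135135 · (13/14)^{7} = 1211360120685/15059072 ≈ 80441.


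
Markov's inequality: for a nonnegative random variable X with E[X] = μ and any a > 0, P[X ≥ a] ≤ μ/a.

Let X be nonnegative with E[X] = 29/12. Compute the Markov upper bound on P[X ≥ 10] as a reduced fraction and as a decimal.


μ = E[X] = 29/12, a = 10.
Markov: P[X ≥ 10] ≤ μ/a = (29/12)/10 = 29/120.
Numerically: ≈ 0.24167.
(Since a = 10 > μ = 2.41667, the bound 29/120 is < 1 and informative.)

P[X ≥ 10] ≤ 29/120 ≈ 0.24167.


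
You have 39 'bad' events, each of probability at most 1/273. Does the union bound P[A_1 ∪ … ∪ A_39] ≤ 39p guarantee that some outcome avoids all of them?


Union bound: P[∪_{i=1}^{39} A_i] ≤ Σ_i P[A_i] ≤ 39·p = 39·(1/273) = 1/7.
Numerically: 1/7 ≈ 0.14286.
Is 1/7 < 1? YES.
Since P[∪ A_i] ≤ 1/7 < 1, the complement has P[∩ A_i^c] ≥ 1 − 1/7 = 6/7 > 0, so some outcome avoids every A_i.

39·p = 1/7 ≈ 0.14286; existence CERTIFIED by the union bound.


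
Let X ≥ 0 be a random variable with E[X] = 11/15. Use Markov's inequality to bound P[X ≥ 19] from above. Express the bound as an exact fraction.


μ = E[X] = 11/15, a = 19.
Markov: P[X ≥ 19] ≤ μ/a = (11/15)/19 = 11/285.
Numerically: ≈ 0.038596.
(Since a = 19 > μ = 0.733333, the bound 11/285 is < 1 and informative.)

P[X ≥ 19] ≤ 11/285 ≈ 0.038596.


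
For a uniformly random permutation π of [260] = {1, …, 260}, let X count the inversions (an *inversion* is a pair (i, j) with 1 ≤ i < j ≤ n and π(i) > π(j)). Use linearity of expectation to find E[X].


Write X = Σ X_I over the C(260, 2) = 33670 pairs i < j, with X_I the indicator of one inversion.
There are 33670 indicators.
For each fixed pair i < j, the values π(i) and π(j) are two distinct elements of {1, …, 260} in uniformly random order; by symmetry P[π(i) > π(j)] = 1/2.
By linearity: E[X] = 33670 · (1/2) = C(260, 2) · (1/2) = 33670/2 = 16835 ≈ 16835.0000.

E[X] = 16835 = 16835.0000.


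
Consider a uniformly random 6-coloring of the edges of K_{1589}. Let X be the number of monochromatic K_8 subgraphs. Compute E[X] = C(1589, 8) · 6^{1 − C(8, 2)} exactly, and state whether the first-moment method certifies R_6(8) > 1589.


E[X] = C(1589, 8) · 6^{1 − 28} = 990389025825605844438 · 6^{−27} = 990389025825605844438/1023490369077469249536.
As a reduced fraction: E[X] = 165064837637600974073/170581728179578208256 ≈ 0.967658.
Is E[X] < 1? YES.
Since E[X] < 1, there exists a 6-coloring of K_{1589} with no monochromatic K_8; hence R_6(8) > 1589.

E[X] = 165064837637600974073/170581728179578208256 ≈ 0.967658; E[X] < 1, so R_6(8) > 1589.


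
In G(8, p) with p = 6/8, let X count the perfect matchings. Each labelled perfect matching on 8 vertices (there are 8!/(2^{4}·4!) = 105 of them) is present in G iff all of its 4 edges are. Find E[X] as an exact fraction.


K_8 has 8!/(2^{4}·4!) = 105 labelled perfect matchings.
For each such perfect matching H, let X_H = 1 if all 4 edges of H are present in G. Then P[X_H = 1] = p^{4} = (3/4)^{4} = 81/256.
Summing the indicators: E[X] = Σ_H E[X_H] = 105 · p^{4} = 105 · 81/256 = 8505/256.
Numerically: E[X] ≈ 33.2227.

E[X] = 105 · (3/4)^{4} = 8505/256 ≈ 33.2227.


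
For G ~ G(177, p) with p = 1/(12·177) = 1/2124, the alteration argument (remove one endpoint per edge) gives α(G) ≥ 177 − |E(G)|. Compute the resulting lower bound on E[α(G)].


E[|E(G)|] = C(177, 2)·p = 15576 · (1/2124) = 22/3.
E[α(G)] ≥ n − E[|E(G)|] = 177 − 22/3 = 509/3.
Numerically: ≈ 169.666667.
(This is only a lower bound; the true E[α(G)] may be larger.)

E[α(G)] ≥ 509/3 ≈ 169.666667.


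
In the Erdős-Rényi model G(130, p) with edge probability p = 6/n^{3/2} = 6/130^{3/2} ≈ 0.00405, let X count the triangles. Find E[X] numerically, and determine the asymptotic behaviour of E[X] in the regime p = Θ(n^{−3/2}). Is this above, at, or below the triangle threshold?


Number of potential triangles: C(130, 3) = 357760.
Each occurs with probability p³ ≈ (0.00405)³ ≈ 6.63298e-08.
By linearity: E[X] = C(130, 3)·p³ ≈ 357760 · 6.63298e-08 ≈ 0.024.
Since α = 3/2 > 1, p = c/n^{3/2} = o(1/n) is below the triangle threshold p ~ 1/n. Asymptotically E[X] ~ (c³/6)·n^{3(1−α)} = (6³/6)·n^{-1.5} → 0, so by Markov's inequality G has no triangles w.h.p.

E[X] ≈ 0.024; in regime p = Θ(1/n^{3/2}) E[X] tends to 0 (below the triangle threshold p ~ 1/n).


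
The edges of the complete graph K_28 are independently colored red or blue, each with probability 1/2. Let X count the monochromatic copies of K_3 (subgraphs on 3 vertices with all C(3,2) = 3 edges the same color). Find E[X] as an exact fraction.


Let X = Σ_S X_S over the C(28, 3) = 3276 subsets S of size 3, where X_S = 1 if the K_3 on S is monochromatic.
For a fixed S, the K_3 on S has C(3, 2) = 3 edges. P[all 3 edges red] = (1/2)^3, and likewise for blue, so P[monochromatic] = 2·(1/2)^3 = 2^{1 − 3} = 1/4.
By linearity: E[X] = C(28, 3) · 2^{1 − 3} = 3276 · 1/4 = 819.
Numerically: E[X] ≈ 819.000.

E[X] = C(28,3)·2^(1−C(3,2)) = 819 ≈ 819.000.


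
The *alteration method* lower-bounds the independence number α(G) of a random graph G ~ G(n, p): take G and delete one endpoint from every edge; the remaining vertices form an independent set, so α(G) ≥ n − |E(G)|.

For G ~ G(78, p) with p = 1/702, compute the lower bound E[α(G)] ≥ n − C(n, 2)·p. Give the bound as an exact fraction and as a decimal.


E[|E(G)|] = C(78, 2)·p = 3003 · (1/702) = 77/18.
E[α(G)] ≥ n − E[|E(G)|] = 78 − 77/18 = 1327/18.
Numerically: ≈ 73.7222.
(This is only a lower bound; the true E[α(G)] may be larger.)

E[α(G)] ≥ 1327/18 ≈ 73.7222.


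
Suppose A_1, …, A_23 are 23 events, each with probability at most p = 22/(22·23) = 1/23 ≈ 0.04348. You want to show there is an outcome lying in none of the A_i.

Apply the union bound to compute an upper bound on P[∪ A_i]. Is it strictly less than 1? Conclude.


Union bound: P[∪_{i=1}^{23} A_i] ≤ Σ_i P[A_i] ≤ 23·p = 23·(1/23) = 1.
Numerically: 1 ≈ 1.00000.
Is 1 < 1? NO.
Since the bound 1 is ≥ 1, the union bound is uninformative here; it does NOT by itself certify existence.

23·p = 1 ≈ 1.00000; existence NOT certified by the union bound.


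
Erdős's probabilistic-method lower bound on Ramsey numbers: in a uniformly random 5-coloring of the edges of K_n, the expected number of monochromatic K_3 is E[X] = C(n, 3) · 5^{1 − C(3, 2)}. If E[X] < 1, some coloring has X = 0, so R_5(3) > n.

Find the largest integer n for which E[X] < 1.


We need C(n, 3) · 5^{1 − 3} < 1, i.e. C(n, 3) < 5^{3 − 1} = 25.
Check values of n near the boundary:
  n = 3: C(3, 3) = 1; 1 < 25? YES
  n = 4: C(4, 3) = 4; 4 < 25? YES
  n = 5: C(5, 3) = 10; 10 < 25? YES
  n = 6: C(6, 3) = 20; 20 < 25? YES
  n = 7: C(7, 3) = 35; 35 < 25? NO
  n = 8: C(8, 3) = 56; 56 < 25? NO
  n = 9: C(9, 3) = 84; 84 < 25? NO
The largest n with C(n, 3) < 25 is n = 6 (where E[X] = 4/5 ≈ 0.800). Hence R_5(3) > 6, i.e. R_5(3) ≥ 7.

Largest n = 6; hence R_5(3) > 6.


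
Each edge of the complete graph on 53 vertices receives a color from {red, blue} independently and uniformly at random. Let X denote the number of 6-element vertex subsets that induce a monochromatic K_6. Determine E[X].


Let X = Σ_S X_S over the C(53, 6) = 22957480 subsets S of size 6, where X_S = 1 if the K_6 on S is monochromatic.
For a fixed S, the K_6 on S has C(6, 2) = 15 edges. P[all 15 edges red] = (1/2)^15, and likewise for blue, so P[monochromatic] = 2·(1/2)^15 = 2^{1 − 15} = 1/16384.
By linearity: E[X] = C(53, 6) · 2^{1 − 15} = 22957480 · 1/16384 = 2869685/2048.
Numerically: E[X] ≈ 1401.21338.

E[X] = C(53,6)·2^(1−C(6,2)) = 2869685/2048 ≈ 1401.21338.


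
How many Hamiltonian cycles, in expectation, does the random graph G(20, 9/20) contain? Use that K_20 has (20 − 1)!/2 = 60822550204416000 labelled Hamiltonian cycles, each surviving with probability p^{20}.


K_20 has (20 − 1)!/2 = 60822550204416000 labelled Hamiltonian cycles.
For each such Hamiltonian cycle H, let X_H = 1 if all 20 edges of H are present in G. Then P[X_H = 1] = p^{20} = (9/20)^{20} = 12157665459056928801/104857600000000000000000000.
Summing the indicators: E[X] = Σ_H E[X_H] = 60822550204416000 · p^{20} = 60822550204416000 · 12157665459056928801/104857600000000000000000000 = 180532279724605553545860280221/25600000000000000000.
Numerically: E[X] ≈ 7.05204e+09.

E[X] = 60822550204416000 · (9/20)^{20} = 180532279724605553545860280221/25600000000000000000 ≈ 7.05204e+09.


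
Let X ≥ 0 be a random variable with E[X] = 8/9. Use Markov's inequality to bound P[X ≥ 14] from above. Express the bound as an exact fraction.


μ = E[X] = 8/9, a = 14.
Markov: P[X ≥ 14] ≤ μ/a = (8/9)/14 = 4/63.
Numerically: ≈ 0.0635.
(Since a = 14 > μ = 0.8889, the bound 4/63 is < 1 and informative.)

P[X ≥ 14] ≤ 4/63 ≈ 0.0635.


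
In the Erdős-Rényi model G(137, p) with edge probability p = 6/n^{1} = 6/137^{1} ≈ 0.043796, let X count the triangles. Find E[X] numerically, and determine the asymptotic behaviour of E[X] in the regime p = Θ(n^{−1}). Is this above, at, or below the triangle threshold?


Number of potential triangles: C(137, 3) = 419220.
Each occurs with probability p³ ≈ (0.043796)³ ≈ 8.4002469e-05.
By linearity: E[X] = C(137, 3)·p³ ≈ 419220 · 8.4002469e-05 ≈ 35.21551.
Here α = 1, so p = 6/n is exactly at the triangle threshold p ~ 1/n. Asymptotically E[X] → c³/6 = 6³/6 = 36 ≈ 36.00000, a bounded constant. In this regime the triangle count is asymptotically Poisson(c³/6).

E[X] ≈ 35.21551; in regime p = Θ(1/n^{1}) E[X] stays bounded (at the triangle threshold p ~ 1/n).


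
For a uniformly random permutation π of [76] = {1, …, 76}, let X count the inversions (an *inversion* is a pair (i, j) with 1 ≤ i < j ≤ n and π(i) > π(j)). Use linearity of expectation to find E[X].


Write X = Σ X_I over the C(76, 2) = 2850 pairs i < j, with X_I the indicator of one inversion.
There are 2850 indicators.
For each fixed pair i < j, the values π(i) and π(j) are two distinct elements of {1, …, 76} in uniformly random order; by symmetry P[π(i) > π(j)] = 1/2.
By linearity: E[X] = 2850 · (1/2) = C(76, 2) · (1/2) = 2850/2 = 1425 ≈ 1425.0000.

E[X] = 1425 = 1425.0000.


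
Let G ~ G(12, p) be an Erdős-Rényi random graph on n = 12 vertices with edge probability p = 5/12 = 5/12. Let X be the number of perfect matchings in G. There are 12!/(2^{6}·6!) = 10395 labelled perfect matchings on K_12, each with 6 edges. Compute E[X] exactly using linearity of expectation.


K_12 has 12!/(2^{6}·6!) = 10395 labelled perfect matchings.
For each such perfect matching H, let X_H = 1 if all 6 edges of H are present in G. Then P[X_H = 1] = p^{6} = (5/12)^{6} = 15625/2985984.
By linearity of expectation: E[X] = Σ_H E[X_H] = 10395 · p^{6} = 10395 · 15625/2985984 = 6015625/110592.
Numerically: E[X] ≈ 54.395.

E[X] = 10395 · (5/12)^{6} = 6015625/110592 ≈ 54.395.


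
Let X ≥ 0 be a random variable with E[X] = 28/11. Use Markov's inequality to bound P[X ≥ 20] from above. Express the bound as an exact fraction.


μ = E[X] = 28/11, a = 20.
Markov: P[X ≥ 20] ≤ μ/a = (28/11)/20 = 7/55.
Numerically: ≈ 0.12727.
(Since a = 20 > μ = 2.54545, the bound 7/55 is < 1 and informative.)

P[X ≥ 20] ≤ 7/55 ≈ 0.12727.


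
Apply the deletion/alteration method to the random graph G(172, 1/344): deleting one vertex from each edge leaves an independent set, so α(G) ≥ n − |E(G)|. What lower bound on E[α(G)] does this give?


E[|E(G)|] = C(172, 2)·p = 14706 · (1/344) = 171/4.
E[α(G)] ≥ n − E[|E(G)|] = 172 − 171/4 = 517/4.
Numerically: ≈ 129.250000.
(This is only a lower bound; the true E[α(G)] may be larger.)

E[α(G)] ≥ 517/4 ≈ 129.250000.


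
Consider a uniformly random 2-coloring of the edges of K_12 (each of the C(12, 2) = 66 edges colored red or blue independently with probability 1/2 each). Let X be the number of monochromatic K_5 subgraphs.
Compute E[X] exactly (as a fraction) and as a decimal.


Let X = Σ_S X_S over the C(12, 5) = 792 subsets S of size 5, where X_S = 1 if the K_5 on S is monochromatic.
For a fixed S, the K_5 on S has C(5, 2) = 10 edges. P[all 10 edges red] = (1/2)^10, and likewise for blue, so P[monochromatic] = 2·(1/2)^10 = 2^{1 − 10} = 1/512.
Summing: E[X] = C(12, 5) · 2^{1 − 10} = 792 · 1/512 = 99/64.
Numerically: E[X] ≈ 1.546875.

E[X] = C(12,5)·2^(1−C(5,2)) = 99/64 ≈ 1.546875.


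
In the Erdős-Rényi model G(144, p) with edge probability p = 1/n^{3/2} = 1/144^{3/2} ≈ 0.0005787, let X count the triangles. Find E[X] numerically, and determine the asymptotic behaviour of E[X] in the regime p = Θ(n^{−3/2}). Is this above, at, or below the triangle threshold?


Number of potential triangles: C(144, 3) = 487344.
Each occurs with probability p³ ≈ (0.0005787)³ ≈ 1.9380670e-10.
By linearity: E[X] = C(144, 3)·p³ ≈ 487344 · 1.9380670e-10 ≈ 0.00009.
Since α = 3/2 > 1, p = c/n^{3/2} = o(1/n) is below the triangle threshold p ~ 1/n. Asymptotically E[X] ~ (c³/6)·n^{3(1−α)} = (1³/6)·n^{-1.5} → 0, so by Markov's inequality G has no triangles w.h.p.

E[X] ≈ 0.00009; in regime p = Θ(1/n^{3/2}) E[X] tends to 0 (below the triangle threshold p ~ 1/n).


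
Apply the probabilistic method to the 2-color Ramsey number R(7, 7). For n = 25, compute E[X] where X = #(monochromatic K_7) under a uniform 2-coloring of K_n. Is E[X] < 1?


E[X] = C(25, 7) · 2^{1 − 21} = 480700 · 2^{−20} = 480700/1048576.
As a reduced fraction: E[X] = 120175/262144 ≈ 0.45843.
Is E[X] < 1? YES.
Since E[X] < 1, there exists a 2-coloring of K_{25} with no monochromatic K_7; hence R(7, 7) > 25.

E[X] = 120175/262144 ≈ 0.45843; E[X] < 1, so R(7, 7) > 25.


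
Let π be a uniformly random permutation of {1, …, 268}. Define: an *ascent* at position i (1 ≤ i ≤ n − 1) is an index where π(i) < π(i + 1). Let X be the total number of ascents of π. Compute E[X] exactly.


Write X = Σ X_I over i = 1, …, 267, with X_I the indicator of one ascent.
There are 267 indicators.
For each fixed i, the pair (π(i), π(i+1)) is a uniformly random ordered pair of distinct values from {1, …, 268}; by symmetry P[π(i) < π(i+1)] = 1/2.
By linearity: E[X] = 267 · (1/2) = (268 − 1) · (1/2) = 267/2 ≈ 133.500.

E[X] = 267/2 = 133.500.


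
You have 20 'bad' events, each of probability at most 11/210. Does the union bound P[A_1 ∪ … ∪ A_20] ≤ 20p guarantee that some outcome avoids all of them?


Union bound: P[∪_{i=1}^{20} A_i] ≤ Σ_i P[A_i] ≤ 20·p = 20·(11/210) = 22/21.
Numerically: 22/21 ≈ 1.047619.
Is 22/21 < 1? NO.
Since the bound 22/21 is ≥ 1, the union bound is uninformative here; it does NOT by itself certify existence.

20·p = 22/21 ≈ 1.047619; existence NOT certified by the union bound.


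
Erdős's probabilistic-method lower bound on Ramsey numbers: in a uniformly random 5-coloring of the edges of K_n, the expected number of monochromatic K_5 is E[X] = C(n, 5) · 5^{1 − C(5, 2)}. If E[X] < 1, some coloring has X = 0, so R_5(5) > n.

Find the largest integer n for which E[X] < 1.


We need C(n, 5) · 5^{1 − 10} < 1, i.e. C(n, 5) < 5^{10 − 1} = 1953125.
Check values of n near the boundary:
  n = 48: C(48, 5) = 1712304; 1712304 < 1953125? YES
  n = 49: C(49, 5) = 1906884; 1906884 < 1953125? YES
  n = 50: C(50, 5) = 2118760; 2118760 < 1953125? NO
The largest n with C(n, 5) < 1953125 is n = 49 (where E[X] = 1906884/1953125 ≈ 0.9763246). Hence R_5(5) > 49, i.e. R_5(5) ≥ 50.

Largest n = 49; hence R_5(5) > 49.


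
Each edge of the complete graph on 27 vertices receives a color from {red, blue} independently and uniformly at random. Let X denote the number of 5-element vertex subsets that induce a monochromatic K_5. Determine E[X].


Let X = Σ_S X_S over the C(27, 5) = 80730 subsets S of size 5, where X_S = 1 if the K_5 on S is monochromatic.
For a fixed S, the K_5 on S has C(5, 2) = 10 edges. P[all 10 edges red] = (1/2)^10, and likewise for blue, so P[monochromatic] = 2·(1/2)^10 = 2^{1 − 10} = 1/512.
Summing: E[X] = C(27, 5) · 2^{1 − 10} = 80730 · 1/512 = 40365/256.
Numerically: E[X] ≈ 157.6758.

E[X] = C(27,5)·2^(1−C(5,2)) = 40365/256 ≈ 157.6758.


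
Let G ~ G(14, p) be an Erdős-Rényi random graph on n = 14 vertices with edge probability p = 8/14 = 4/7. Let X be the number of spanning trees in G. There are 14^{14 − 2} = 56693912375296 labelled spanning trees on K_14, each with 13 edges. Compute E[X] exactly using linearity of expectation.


K_14 has 14^{14 − 2} = 56693912375296 labelled spanning trees.
For each such spanning tree H, let X_H = 1 if all 13 edges of H are present in G. Then P[X_H = 1] = p^{13} = (4/7)^{13} = 67108864/96889010407.
By linearity: E[X] = Σ_H E[X_H] = 56693912375296 · p^{13} = 56693912375296 · 67108864/96889010407 = 274877906944/7.
Numerically: E[X] ≈ 3.92683e+10.

E[X] = 56693912375296 · (4/7)^{13} = 274877906944/7 ≈ 3.92683e+10.


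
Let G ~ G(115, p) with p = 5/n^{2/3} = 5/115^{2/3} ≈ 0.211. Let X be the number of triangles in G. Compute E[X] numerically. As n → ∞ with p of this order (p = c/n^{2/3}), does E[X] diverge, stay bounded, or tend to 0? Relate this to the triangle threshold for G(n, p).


Number of potential triangles: C(115, 3) = 246905.
Each occurs with probability p³ ≈ (0.211)³ ≈ 9.45180e-03.
By linearity: E[X] = C(115, 3)·p³ ≈ 246905 · 9.45180e-03 ≈ 2333.696.
Since α = 2/3 < 1, p = c/n^{2/3} ≫ 1/n is above the triangle threshold p ~ 1/n. Asymptotically E[X] ~ (c³/6)·n^{3(1−α)} = (5³/6)·n^{1} → ∞; triangles are abundant w.h.p.

E[X] ≈ 2333.696; in regime p = Θ(1/n^{2/3}) E[X] diverges (above the triangle threshold p ~ 1/n).


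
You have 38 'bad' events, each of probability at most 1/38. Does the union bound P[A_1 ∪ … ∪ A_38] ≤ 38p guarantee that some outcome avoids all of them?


Union bound: P[∪_{i=1}^{38} A_i] ≤ Σ_i P[A_i] ≤ 38·p = 38·(1/38) = 1.
Numerically: 1 ≈ 1.00000.
Is 1 < 1? NO.
Since the bound 1 is ≥ 1, the union bound is uninformative here; it does NOT by itself certify existence.

38·p = 1 ≈ 1.00000; existence NOT certified by the union bound.


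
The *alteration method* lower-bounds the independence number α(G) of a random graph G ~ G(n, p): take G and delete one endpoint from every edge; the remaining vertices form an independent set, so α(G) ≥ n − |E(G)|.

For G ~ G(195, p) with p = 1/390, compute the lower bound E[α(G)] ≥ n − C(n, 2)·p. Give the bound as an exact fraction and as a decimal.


E[|E(G)|] = C(195, 2)·p = 18915 · (1/390) = 97/2.
E[α(G)] ≥ n − E[|E(G)|] = 195 − 97/2 = 293/2.
Numerically: ≈ 146.5000.
(This is only a lower bound; the true E[α(G)] may be larger.)

E[α(G)] ≥ 293/2 ≈ 146.5000.
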